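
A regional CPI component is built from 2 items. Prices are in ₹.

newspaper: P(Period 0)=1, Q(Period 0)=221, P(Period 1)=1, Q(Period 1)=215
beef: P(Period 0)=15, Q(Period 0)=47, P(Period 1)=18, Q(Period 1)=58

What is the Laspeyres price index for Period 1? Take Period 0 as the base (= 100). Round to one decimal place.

Laspeyres price index uses base-period quantities as weights.
ΣP(Period 1)·Q(Period 0) = 1×221 + 18×47 = 221 + 846 = 1067
ΣP(Period 0)·Q(Period 0) = 1×221 + 15×47 = 221 + 705 = 926
Index = 1067 / 926 × 100 = 115.2268

115.2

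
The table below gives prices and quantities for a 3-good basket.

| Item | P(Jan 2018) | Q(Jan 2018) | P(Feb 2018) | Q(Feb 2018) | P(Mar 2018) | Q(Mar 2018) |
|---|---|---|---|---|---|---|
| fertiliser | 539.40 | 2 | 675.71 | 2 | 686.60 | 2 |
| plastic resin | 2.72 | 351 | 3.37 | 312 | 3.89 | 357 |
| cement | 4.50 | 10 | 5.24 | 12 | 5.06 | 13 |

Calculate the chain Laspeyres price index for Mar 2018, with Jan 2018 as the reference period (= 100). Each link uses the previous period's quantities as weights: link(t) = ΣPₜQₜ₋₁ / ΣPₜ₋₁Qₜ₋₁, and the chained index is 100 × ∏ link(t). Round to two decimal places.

133.63

Link Jan 2018→Feb 2018:
ΣP(Feb 2018)Q(Jan 2018) = 675.71×2 + 3.37×351 + 5.24×10 = 1351.42 + 1182.87 + 52.4 = 2586.69
ΣP(Jan 2018)Q(Jan 2018) = 539.40×2 + 2.72×351 + 4.50×10 = 1078.8 + 954.72 + 45 = 2078.52
link = 2586.69/2078.52 = 1.244486
Link Feb 2018→Mar 2018:
ΣP(Mar 2018)Q(Feb 2018) = 686.60×2 + 3.89×312 + 5.06×12 = 1373.2 + 1213.68 + 60.72 = 2647.6
ΣP(Feb 2018)Q(Feb 2018) = 675.71×2 + 3.37×312 + 5.24×12 = 1351.42 + 1051.44 + 62.88 = 2465.74
link = 2647.6/2465.74 = 1.073755
Chained index = 100 × 1.244486 × 1.073755 = 133.6273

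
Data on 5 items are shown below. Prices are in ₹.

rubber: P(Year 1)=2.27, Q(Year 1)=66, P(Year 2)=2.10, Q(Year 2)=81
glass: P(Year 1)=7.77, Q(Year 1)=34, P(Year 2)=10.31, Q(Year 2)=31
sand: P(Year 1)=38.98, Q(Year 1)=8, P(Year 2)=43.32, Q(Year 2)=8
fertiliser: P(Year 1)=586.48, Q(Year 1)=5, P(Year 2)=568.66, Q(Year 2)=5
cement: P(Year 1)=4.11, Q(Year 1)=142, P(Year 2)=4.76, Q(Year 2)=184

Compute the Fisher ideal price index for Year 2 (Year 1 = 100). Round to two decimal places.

102.80

Laspeyres component (base-period weights):
ΣP(Year 2)Q(Year 1) = 2.10×66 + 10.31×34 + 43.32×8 + 568.66×5 + 4.76×142 = 138.6 + 350.54 + 346.56 + 2843.3 + 675.92 = 4354.92
ΣP(Year 1)Q(Year 1) = 2.27×66 + 7.77×34 + 38.98×8 + 586.48×5 + 4.11×142 = 149.82 + 264.18 + 311.84 + 2932.4 + 583.62 = 4241.86
L = 4354.92 / 4241.86 × 100 = 102.6653
Paasche component (current-period weights):
ΣP(Year 2)Q(Year 2) = 2.10×81 + 10.31×31 + 43.32×8 + 568.66×5 + 4.76×184 = 170.1 + 319.61 + 346.56 + 2843.3 + 875.84 = 4555.41
ΣP(Year 1)Q(Year 2) = 2.27×81 + 7.77×31 + 38.98×8 + 586.48×5 + 4.11×184 = 183.87 + 240.87 + 311.84 + 2932.4 + 756.24 = 4425.22
P = 4555.41 / 4425.22 × 100 = 102.9420
Fisher = √(L × P) = √(102.6653 × 102.9420) = 102.8036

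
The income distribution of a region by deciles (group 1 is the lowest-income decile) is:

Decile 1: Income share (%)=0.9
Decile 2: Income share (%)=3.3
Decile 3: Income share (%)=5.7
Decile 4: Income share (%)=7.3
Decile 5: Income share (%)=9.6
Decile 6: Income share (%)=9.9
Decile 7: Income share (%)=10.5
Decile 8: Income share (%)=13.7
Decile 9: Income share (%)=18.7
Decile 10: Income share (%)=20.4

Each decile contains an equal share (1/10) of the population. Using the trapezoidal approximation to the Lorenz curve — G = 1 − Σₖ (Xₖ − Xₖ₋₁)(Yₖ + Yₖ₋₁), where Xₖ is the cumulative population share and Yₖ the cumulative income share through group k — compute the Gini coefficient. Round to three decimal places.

Cumulative income shares Yₖ: 0.0090, 0.0420, 0.0990, 0.1720, 0.2680, 0.3670, 0.4720, 0.6090, 0.7960, 1.0000
Σ (Xₖ−Xₖ₋₁)(Yₖ+Yₖ₋₁) = (1/10)(0.0090+0.0000) + (1/10)(0.0420+0.0090) + (1/10)(0.0990+0.0420) + (1/10)(0.1720+0.0990) + (1/10)(0.2680+0.1720) + (1/10)(0.3670+0.2680) + (1/10)(0.4720+0.3670) + (1/10)(0.6090+0.4720) + (1/10)(0.7960+0.6090) + (1/10)(1.0000+0.7960)
  = 0.0009 + 0.0051 + 0.0141 + 0.0271 + 0.0440 + 0.0635 + 0.0839 + 0.1081 + 0.1405 + 0.1796 = 0.6668
G = 1 − 0.6668 = 0.3332

0.333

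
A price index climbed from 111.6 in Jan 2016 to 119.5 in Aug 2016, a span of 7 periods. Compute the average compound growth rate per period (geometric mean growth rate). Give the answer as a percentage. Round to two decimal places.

0.98%

Growth factor = (119.5/111.6)^(1/7) = (1.070789)^(1/7) = 1.009819
Growth rate = 1.009819 − 1 = 0.009819 = 0.9819%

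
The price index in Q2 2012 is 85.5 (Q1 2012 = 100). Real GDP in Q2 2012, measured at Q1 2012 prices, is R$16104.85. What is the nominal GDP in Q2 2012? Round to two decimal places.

Nominal = Real × (Index/100) = 16104.85 × (85.5/100)
        = 16104.85 × 0.855 = 13769.6467

13769.65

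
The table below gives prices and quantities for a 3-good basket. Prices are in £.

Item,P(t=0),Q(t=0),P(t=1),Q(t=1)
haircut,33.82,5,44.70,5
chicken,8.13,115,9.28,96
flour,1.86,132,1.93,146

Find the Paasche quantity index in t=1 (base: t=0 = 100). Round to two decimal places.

Paasche quantity index uses current-period prices as weights.
ΣP(t=1)·Q(t=1) = 44.70×5 + 9.28×96 + 1.93×146 = 223.5 + 890.88 + 281.78 = 1396.16
ΣP(t=1)·Q(t=0) = 44.70×5 + 9.28×115 + 1.93×132 = 223.5 + 1067.2 + 254.76 = 1545.46
Index = 1396.16 / 1545.46 × 100 = 90.3394

90.34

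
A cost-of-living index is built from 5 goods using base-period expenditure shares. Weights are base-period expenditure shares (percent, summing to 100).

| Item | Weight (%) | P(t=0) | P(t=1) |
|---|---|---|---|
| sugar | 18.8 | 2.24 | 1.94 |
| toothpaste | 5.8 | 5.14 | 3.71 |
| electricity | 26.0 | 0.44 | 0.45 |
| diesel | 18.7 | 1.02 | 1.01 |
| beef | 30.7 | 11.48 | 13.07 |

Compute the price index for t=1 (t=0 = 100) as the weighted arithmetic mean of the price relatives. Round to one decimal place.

sugar: 18.8 × (1.94/2.24) = 18.8 × 0.866071 = 16.2821
toothpaste: 5.8 × (3.71/5.14) = 5.8 × 0.721790 = 4.1864
electricity: 26.0 × (0.45/0.44) = 26.0 × 1.022727 = 26.5909
diesel: 18.7 × (1.01/1.02) = 18.7 × 0.990196 = 18.5167
beef: 30.7 × (13.07/11.48) = 30.7 × 1.138502 = 34.9520
Index = Σ wᵢ·(p₁ᵢ/p₀ᵢ) = 16.2821 + 4.1864 + 26.5909 + 18.5167 + 34.9520 = 100.5281

100.5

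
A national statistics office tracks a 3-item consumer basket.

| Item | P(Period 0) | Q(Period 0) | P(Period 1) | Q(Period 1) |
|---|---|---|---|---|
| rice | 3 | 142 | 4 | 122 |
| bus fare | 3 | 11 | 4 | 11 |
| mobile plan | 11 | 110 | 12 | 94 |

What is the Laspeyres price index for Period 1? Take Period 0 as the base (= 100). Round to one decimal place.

Laspeyres price index uses base-period quantities as weights.
ΣP(Period 1)·Q(Period 0) = 4×142 + 4×11 + 12×110 = 568 + 44 + 1320 = 1932
ΣP(Period 0)·Q(Period 0) = 3×142 + 3×11 + 11×110 = 426 + 33 + 1210 = 1669
Index = 1932 / 1669 × 100 = 115.7579

115.8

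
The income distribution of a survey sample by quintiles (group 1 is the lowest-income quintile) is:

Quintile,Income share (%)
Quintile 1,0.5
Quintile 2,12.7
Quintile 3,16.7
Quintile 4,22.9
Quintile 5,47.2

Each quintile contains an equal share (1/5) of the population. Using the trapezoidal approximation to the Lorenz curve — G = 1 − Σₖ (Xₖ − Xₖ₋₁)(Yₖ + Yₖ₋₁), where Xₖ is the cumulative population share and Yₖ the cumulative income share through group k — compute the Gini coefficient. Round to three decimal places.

Cumulative income shares Yₖ: 0.0050, 0.1320, 0.2990, 0.5280, 1.0000
Σ (Xₖ−Xₖ₋₁)(Yₖ+Yₖ₋₁) = (1/5)(0.0050+0.0000) + (1/5)(0.1320+0.0050) + (1/5)(0.2990+0.1320) + (1/5)(0.5280+0.2990) + (1/5)(1.0000+0.5280)
  = 0.0010 + 0.0274 + 0.0862 + 0.1654 + 0.3056 = 0.5856
G = 1 − 0.5856 = 0.4144

0.414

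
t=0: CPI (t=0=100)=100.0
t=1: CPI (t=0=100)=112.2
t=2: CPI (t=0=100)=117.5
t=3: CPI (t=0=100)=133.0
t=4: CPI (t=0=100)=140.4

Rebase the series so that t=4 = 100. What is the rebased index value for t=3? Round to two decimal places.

Rebased(t=3) = 133.0 / 140.4 × 100 = 94.7293

94.73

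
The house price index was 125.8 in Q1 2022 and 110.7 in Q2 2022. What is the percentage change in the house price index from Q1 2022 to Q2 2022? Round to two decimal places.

Change = (110.7 − 125.8) / 125.8 × 100
       = -15.1 / 125.8 × 100 = -12.0032%

-12.00%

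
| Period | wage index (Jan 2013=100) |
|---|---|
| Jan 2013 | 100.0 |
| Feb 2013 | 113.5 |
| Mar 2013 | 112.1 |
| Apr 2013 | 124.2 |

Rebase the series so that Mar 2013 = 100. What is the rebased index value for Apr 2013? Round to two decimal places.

Rebased(Apr 2013) = 124.2 / 112.1 × 100 = 110.7939

110.79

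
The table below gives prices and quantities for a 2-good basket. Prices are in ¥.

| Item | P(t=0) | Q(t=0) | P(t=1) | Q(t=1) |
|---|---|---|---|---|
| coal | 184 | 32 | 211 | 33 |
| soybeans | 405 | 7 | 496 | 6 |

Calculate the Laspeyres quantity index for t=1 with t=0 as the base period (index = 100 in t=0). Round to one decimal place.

Laspeyres quantity index uses base-period prices as weights.
ΣP(t=0)·Q(t=1) = 184×33 + 405×6 = 6072 + 2430 = 8502
ΣP(t=0)·Q(t=0) = 184×32 + 405×7 = 5888 + 2835 = 8723
Index = 8502 / 8723 × 100 = 97.4665

97.5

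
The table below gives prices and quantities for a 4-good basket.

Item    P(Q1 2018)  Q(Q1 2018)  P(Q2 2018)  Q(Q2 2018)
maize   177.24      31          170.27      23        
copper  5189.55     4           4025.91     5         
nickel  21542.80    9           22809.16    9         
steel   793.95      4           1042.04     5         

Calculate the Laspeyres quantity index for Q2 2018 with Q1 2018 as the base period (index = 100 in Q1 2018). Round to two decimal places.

Laspeyres quantity index uses base-period prices as weights.
ΣP(Q1 2018)·Q(Q2 2018) = 177.24×23 + 5189.55×5 + 21542.80×9 + 793.95×5 = 4076.52 + 25947.75 + 193885.2 + 3969.75 = 227879.22
ΣP(Q1 2018)·Q(Q1 2018) = 177.24×31 + 5189.55×4 + 21542.80×9 + 793.95×4 = 5494.44 + 20758.2 + 193885.2 + 3175.8 = 223313.64
Index = 227879.22 / 223313.64 × 100 = 102.0445

102.04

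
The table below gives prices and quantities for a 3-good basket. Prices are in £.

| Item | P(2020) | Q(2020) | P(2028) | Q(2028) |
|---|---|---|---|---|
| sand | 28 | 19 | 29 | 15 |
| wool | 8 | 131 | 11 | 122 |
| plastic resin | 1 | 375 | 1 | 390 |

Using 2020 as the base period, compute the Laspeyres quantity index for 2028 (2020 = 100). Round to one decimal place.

Laspeyres quantity index uses base-period prices as weights.
ΣP(2020)·Q(2028) = 28×15 + 8×122 + 1×390 = 420 + 976 + 390 = 1786
ΣP(2020)·Q(2020) = 28×19 + 8×131 + 1×375 = 532 + 1048 + 375 = 1955
Index = 1786 / 1955 × 100 = 91.3555

91.4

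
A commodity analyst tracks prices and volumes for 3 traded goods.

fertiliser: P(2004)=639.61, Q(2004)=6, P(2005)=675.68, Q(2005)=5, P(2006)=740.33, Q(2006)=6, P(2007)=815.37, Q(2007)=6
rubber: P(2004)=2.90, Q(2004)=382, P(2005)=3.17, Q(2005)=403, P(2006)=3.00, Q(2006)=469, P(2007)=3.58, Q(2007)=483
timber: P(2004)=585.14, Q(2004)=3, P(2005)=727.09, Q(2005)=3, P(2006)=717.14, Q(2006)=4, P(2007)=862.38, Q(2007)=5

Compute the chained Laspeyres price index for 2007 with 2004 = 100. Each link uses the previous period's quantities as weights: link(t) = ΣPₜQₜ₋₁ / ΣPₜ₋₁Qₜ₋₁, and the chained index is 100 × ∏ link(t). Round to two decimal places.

Link 2004→2005:
ΣP(2005)Q(2004) = 675.68×6 + 3.17×382 + 727.09×3 = 4054.08 + 1210.94 + 2181.27 = 7446.29
ΣP(2004)Q(2004) = 639.61×6 + 2.90×382 + 585.14×3 = 3837.66 + 1107.8 + 1755.42 = 6700.88
link = 7446.29/6700.88 = 1.111241
Link 2005→2006:
ΣP(2006)Q(2005) = 740.33×5 + 3.00×403 + 717.14×3 = 3701.65 + 1209 + 2151.42 = 7062.07
ΣP(2005)Q(2005) = 675.68×5 + 3.17×403 + 727.09×3 = 3378.4 + 1277.51 + 2181.27 = 6837.18
link = 7062.07/6837.18 = 1.032892
Link 2006→2007:
ΣP(2007)Q(2006) = 815.37×6 + 3.58×469 + 862.38×4 = 4892.22 + 1679.02 + 3449.52 = 10020.76
ΣP(2006)Q(2006) = 740.33×6 + 3.00×469 + 717.14×4 = 4441.98 + 1407 + 2868.56 = 8717.54
link = 10020.76/8717.54 = 1.149494
Chained index = 100 × 1.111241 × 1.032892 × 1.149494 = 131.9380

131.94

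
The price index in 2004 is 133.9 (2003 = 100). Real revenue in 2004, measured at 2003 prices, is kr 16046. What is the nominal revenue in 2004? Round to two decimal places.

Nominal = Real × (Index/100) = 16046 × (133.9/100)
        = 16046 × 1.339 = 21485.5940

21485.59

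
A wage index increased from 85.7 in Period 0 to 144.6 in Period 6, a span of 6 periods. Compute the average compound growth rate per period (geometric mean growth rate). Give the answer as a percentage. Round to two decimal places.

9.11%

Growth factor = (144.6/85.7)^(1/6) = (1.687281)^(1/6) = 1.091100
Growth rate = 1.091100 − 1 = 0.091100 = 9.1100%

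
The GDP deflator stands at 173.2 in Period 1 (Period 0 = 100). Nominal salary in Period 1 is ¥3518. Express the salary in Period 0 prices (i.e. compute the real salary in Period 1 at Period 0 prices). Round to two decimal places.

2031.18

Real = Nominal ÷ (Index/100) = 3518 ÷ (173.2/100)
     = 3518 ÷ 1.732 = 2031.1778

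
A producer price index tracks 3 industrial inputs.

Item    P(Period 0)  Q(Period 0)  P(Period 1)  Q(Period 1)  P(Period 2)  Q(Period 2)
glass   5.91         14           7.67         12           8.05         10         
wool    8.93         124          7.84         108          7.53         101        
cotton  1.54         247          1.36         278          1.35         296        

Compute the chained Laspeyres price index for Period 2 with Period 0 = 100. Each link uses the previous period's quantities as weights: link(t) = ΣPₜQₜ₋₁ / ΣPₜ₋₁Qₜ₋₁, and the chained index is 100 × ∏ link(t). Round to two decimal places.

87.96

Link Period 0→Period 1:
ΣP(Period 1)Q(Period 0) = 7.67×14 + 7.84×124 + 1.36×247 = 107.38 + 972.16 + 335.92 = 1415.46
ΣP(Period 0)Q(Period 0) = 5.91×14 + 8.93×124 + 1.54×247 = 82.74 + 1107.32 + 380.38 = 1570.44
link = 1415.46/1570.44 = 0.901314
Link Period 1→Period 2:
ΣP(Period 2)Q(Period 1) = 8.05×12 + 7.53×108 + 1.35×278 = 96.6 + 813.24 + 375.3 = 1285.14
ΣP(Period 1)Q(Period 1) = 7.67×12 + 7.84×108 + 1.36×278 = 92.04 + 846.72 + 378.08 = 1316.84
link = 1285.14/1316.84 = 0.975927
Chained index = 100 × 0.901314 × 0.975927 = 87.9617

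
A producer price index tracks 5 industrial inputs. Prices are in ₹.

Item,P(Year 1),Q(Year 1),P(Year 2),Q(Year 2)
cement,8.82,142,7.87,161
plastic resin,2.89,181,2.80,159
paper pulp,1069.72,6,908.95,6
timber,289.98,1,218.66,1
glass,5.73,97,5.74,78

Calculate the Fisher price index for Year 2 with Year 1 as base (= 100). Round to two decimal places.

86.78

Laspeyres component (base-period weights):
ΣP(Year 2)Q(Year 1) = 7.87×142 + 2.80×181 + 908.95×6 + 218.66×1 + 5.74×97 = 1117.54 + 506.8 + 5453.7 + 218.66 + 556.78 = 7853.48
ΣP(Year 1)Q(Year 1) = 8.82×142 + 2.89×181 + 1069.72×6 + 289.98×1 + 5.73×97 = 1252.44 + 523.09 + 6418.32 + 289.98 + 555.81 = 9039.64
L = 7853.48 / 9039.64 × 100 = 86.8782
Paasche component (current-period weights):
ΣP(Year 2)Q(Year 2) = 7.87×161 + 2.80×159 + 908.95×6 + 218.66×1 + 5.74×78 = 1267.07 + 445.2 + 5453.7 + 218.66 + 447.72 = 7832.35
ΣP(Year 1)Q(Year 2) = 8.82×161 + 2.89×159 + 1069.72×6 + 289.98×1 + 5.73×78 = 1420.02 + 459.51 + 6418.32 + 289.98 + 446.94 = 9034.77
P = 7832.35 / 9034.77 × 100 = 86.6912
Fisher = √(L × P) = √(86.8782 × 86.6912) = 86.7847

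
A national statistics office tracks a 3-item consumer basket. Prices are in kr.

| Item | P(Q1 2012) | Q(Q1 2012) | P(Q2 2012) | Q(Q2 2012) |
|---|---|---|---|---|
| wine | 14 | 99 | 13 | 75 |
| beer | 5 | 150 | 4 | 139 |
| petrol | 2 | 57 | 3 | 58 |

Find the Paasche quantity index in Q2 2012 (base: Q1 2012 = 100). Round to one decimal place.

82.8

Paasche quantity index uses current-period prices as weights.
ΣP(Q2 2012)·Q(Q2 2012) = 13×75 + 4×139 + 3×58 = 975 + 556 + 174 = 1705
ΣP(Q2 2012)·Q(Q1 2012) = 13×99 + 4×150 + 3×57 = 1287 + 600 + 171 = 2058
Index = 1705 / 2058 × 100 = 82.8474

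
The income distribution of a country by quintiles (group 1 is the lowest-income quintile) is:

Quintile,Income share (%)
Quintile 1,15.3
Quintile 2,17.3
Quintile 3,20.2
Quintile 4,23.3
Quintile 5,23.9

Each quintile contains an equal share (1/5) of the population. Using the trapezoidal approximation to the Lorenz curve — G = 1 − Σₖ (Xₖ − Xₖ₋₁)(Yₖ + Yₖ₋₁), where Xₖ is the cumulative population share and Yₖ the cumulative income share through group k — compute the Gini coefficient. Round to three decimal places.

Cumulative income shares Yₖ: 0.1530, 0.3260, 0.5280, 0.7610, 1.0000
Σ (Xₖ−Xₖ₋₁)(Yₖ+Yₖ₋₁) = (1/5)(0.1530+0.0000) + (1/5)(0.3260+0.1530) + (1/5)(0.5280+0.3260) + (1/5)(0.7610+0.5280) + (1/5)(1.0000+0.7610)
  = 0.0306 + 0.0958 + 0.1708 + 0.2578 + 0.3522 = 0.9072
G = 1 − 0.9072 = 0.0928

0.093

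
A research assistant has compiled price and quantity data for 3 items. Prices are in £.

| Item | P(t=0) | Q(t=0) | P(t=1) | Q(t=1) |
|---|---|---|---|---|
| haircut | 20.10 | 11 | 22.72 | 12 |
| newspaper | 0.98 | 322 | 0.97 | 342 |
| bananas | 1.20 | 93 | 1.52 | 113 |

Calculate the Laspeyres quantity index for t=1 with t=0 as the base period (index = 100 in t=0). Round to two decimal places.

Laspeyres quantity index uses base-period prices as weights.
ΣP(t=0)·Q(t=1) = 20.10×12 + 0.98×342 + 1.20×113 = 241.2 + 335.16 + 135.6 = 711.96
ΣP(t=0)·Q(t=0) = 20.10×11 + 0.98×322 + 1.20×93 = 221.1 + 315.56 + 111.6 = 648.26
Index = 711.96 / 648.26 × 100 = 109.8263

109.83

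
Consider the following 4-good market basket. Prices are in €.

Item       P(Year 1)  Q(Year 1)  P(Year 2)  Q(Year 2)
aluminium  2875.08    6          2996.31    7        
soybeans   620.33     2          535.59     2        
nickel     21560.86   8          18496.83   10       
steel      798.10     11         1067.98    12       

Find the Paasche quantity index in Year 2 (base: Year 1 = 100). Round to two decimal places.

122.97

Paasche quantity index uses current-period prices as weights.
ΣP(Year 2)·Q(Year 2) = 2996.31×7 + 535.59×2 + 18496.83×10 + 1067.98×12 = 20974.17 + 1071.18 + 184968.3 + 12815.76 = 219829.41
ΣP(Year 2)·Q(Year 1) = 2996.31×6 + 535.59×2 + 18496.83×8 + 1067.98×11 = 17977.86 + 1071.18 + 147974.64 + 11747.78 = 178771.46
Index = 219829.41 / 178771.46 × 100 = 122.9667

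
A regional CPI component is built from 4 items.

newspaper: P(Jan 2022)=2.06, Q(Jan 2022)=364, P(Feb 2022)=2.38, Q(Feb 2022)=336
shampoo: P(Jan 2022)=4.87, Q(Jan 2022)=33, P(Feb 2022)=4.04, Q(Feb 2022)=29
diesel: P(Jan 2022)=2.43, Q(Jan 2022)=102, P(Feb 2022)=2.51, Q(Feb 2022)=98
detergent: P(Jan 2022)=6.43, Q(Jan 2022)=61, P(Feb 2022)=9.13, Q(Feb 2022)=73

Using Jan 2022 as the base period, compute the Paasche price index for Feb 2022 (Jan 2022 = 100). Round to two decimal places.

Paasche price index uses current-period quantities as weights.
ΣP(Feb 2022)·Q(Feb 2022) = 2.38×336 + 4.04×29 + 2.51×98 + 9.13×73 = 799.68 + 117.16 + 245.98 + 666.49 = 1829.31
ΣP(Jan 2022)·Q(Feb 2022) = 2.06×336 + 4.87×29 + 2.43×98 + 6.43×73 = 692.16 + 141.23 + 238.14 + 469.39 = 1540.92
Index = 1829.31 / 1540.92 × 100 = 118.7154

118.72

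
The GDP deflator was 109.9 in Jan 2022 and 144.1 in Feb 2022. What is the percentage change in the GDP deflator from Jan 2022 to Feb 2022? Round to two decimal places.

31.12%

Change = (144.1 − 109.9) / 109.9 × 100
       = 34.2 / 109.9 × 100 = 31.1192%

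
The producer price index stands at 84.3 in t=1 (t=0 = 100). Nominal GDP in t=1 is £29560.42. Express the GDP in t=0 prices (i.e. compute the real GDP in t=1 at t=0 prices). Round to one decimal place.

Real = Nominal ÷ (Index/100) = 29560.42 ÷ (84.3/100)
     = 29560.42 ÷ 0.843 = 35065.7414

35065.7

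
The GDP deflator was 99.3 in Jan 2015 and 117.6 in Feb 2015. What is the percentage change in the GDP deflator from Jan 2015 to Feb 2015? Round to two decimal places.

18.43%

Change = (117.6 − 99.3) / 99.3 × 100
       = 18.3 / 99.3 × 100 = 18.4290%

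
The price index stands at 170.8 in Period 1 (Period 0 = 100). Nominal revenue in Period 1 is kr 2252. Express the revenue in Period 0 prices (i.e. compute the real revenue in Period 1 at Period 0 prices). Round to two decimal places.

Real = Nominal ÷ (Index/100) = 2252 ÷ (170.8/100)
     = 2252 ÷ 1.708 = 1318.5012

1318.50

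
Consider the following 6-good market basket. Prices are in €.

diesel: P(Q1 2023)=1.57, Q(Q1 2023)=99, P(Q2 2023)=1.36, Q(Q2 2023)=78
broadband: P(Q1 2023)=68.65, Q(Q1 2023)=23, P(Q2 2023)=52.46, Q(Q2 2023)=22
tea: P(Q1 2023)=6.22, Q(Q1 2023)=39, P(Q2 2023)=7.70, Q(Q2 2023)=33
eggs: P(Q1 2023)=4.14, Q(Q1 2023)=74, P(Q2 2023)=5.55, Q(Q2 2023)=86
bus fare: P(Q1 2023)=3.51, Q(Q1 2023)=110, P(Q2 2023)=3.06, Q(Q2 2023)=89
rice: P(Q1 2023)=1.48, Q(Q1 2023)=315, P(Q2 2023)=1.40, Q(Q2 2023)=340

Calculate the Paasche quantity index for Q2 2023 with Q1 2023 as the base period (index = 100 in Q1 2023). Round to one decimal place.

96.8

Paasche quantity index uses current-period prices as weights.
ΣP(Q2 2023)·Q(Q2 2023) = 1.36×78 + 52.46×22 + 7.70×33 + 5.55×86 + 3.06×89 + 1.40×340 = 106.08 + 1154.12 + 254.1 + 477.3 + 272.34 + 476 = 2739.94
ΣP(Q2 2023)·Q(Q1 2023) = 1.36×99 + 52.46×23 + 7.70×39 + 5.55×74 + 3.06×110 + 1.40×315 = 134.64 + 1206.58 + 300.3 + 410.7 + 336.6 + 441 = 2829.82
Index = 2739.94 / 2829.82 × 100 = 96.8238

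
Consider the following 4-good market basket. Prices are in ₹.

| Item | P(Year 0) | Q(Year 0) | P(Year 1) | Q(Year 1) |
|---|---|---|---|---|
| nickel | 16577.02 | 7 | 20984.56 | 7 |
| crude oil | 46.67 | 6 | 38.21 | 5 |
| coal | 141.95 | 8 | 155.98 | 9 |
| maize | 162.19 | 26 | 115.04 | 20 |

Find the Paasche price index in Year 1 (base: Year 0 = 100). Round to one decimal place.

Paasche price index uses current-period quantities as weights.
ΣP(Year 1)·Q(Year 1) = 20984.56×7 + 38.21×5 + 155.98×9 + 115.04×20 = 146891.92 + 191.05 + 1403.82 + 2300.8 = 150787.59
ΣP(Year 0)·Q(Year 1) = 16577.02×7 + 46.67×5 + 141.95×9 + 162.19×20 = 116039.14 + 233.35 + 1277.55 + 3243.8 = 120793.84
Index = 150787.59 / 120793.84 × 100 = 124.8305

124.8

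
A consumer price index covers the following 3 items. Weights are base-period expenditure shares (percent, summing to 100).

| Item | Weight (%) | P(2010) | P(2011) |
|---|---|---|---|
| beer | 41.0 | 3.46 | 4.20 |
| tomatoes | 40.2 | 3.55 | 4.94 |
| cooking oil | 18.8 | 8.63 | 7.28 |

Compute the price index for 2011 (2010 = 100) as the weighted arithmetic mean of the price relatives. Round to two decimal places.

121.57

beer: 41.0 × (4.20/3.46) = 41.0 × 1.213873 = 49.7688
tomatoes: 40.2 × (4.94/3.55) = 40.2 × 1.391549 = 55.9403
cooking oil: 18.8 × (7.28/8.63) = 18.8 × 0.843569 = 15.8591
Index = Σ wᵢ·(p₁ᵢ/p₀ᵢ) = 49.7688 + 55.9403 + 15.8591 = 121.5682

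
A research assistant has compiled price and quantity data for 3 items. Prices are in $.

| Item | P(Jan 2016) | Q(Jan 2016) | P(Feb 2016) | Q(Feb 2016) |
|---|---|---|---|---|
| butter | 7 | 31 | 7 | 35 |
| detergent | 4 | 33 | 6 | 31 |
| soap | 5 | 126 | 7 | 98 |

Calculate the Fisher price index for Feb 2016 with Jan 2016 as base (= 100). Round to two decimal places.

131.25

Laspeyres component (base-period weights):
ΣP(Feb 2016)Q(Jan 2016) = 7×31 + 6×33 + 7×126 = 217 + 198 + 882 = 1297
ΣP(Jan 2016)Q(Jan 2016) = 7×31 + 4×33 + 5×126 = 217 + 132 + 630 = 979
L = 1297 / 979 × 100 = 132.4821
Paasche component (current-period weights):
ΣP(Feb 2016)Q(Feb 2016) = 7×35 + 6×31 + 7×98 = 245 + 186 + 686 = 1117
ΣP(Jan 2016)Q(Feb 2016) = 7×35 + 4×31 + 5×98 = 245 + 124 + 490 = 859
P = 1117 / 859 × 100 = 130.0349
Fisher = √(L × P) = √(132.4821 × 130.0349) = 131.2528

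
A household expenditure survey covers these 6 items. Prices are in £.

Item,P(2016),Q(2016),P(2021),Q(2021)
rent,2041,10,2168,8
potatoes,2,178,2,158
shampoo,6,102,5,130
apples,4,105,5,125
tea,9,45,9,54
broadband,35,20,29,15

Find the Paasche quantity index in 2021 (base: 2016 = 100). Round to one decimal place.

82.5

Paasche quantity index uses current-period prices as weights.
ΣP(2021)·Q(2021) = 2168×8 + 2×158 + 5×130 + 5×125 + 9×54 + 29×15 = 17344 + 316 + 650 + 625 + 486 + 435 = 19856
ΣP(2021)·Q(2016) = 2168×10 + 2×178 + 5×102 + 5×105 + 9×45 + 29×20 = 21680 + 356 + 510 + 525 + 405 + 580 = 24056
Index = 19856 / 24056 × 100 = 82.5407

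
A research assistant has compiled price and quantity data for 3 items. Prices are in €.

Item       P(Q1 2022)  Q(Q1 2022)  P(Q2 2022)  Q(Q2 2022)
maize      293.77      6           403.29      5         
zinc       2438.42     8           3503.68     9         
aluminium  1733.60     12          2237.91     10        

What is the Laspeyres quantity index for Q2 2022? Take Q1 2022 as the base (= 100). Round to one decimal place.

96.9

Laspeyres quantity index uses base-period prices as weights.
ΣP(Q1 2022)·Q(Q2 2022) = 293.77×5 + 2438.42×9 + 1733.60×10 = 1468.85 + 21945.78 + 17336 = 40750.63
ΣP(Q1 2022)·Q(Q1 2022) = 293.77×6 + 2438.42×8 + 1733.60×12 = 1762.62 + 19507.36 + 20803.2 = 42073.18
Index = 40750.63 / 42073.18 × 100 = 96.8565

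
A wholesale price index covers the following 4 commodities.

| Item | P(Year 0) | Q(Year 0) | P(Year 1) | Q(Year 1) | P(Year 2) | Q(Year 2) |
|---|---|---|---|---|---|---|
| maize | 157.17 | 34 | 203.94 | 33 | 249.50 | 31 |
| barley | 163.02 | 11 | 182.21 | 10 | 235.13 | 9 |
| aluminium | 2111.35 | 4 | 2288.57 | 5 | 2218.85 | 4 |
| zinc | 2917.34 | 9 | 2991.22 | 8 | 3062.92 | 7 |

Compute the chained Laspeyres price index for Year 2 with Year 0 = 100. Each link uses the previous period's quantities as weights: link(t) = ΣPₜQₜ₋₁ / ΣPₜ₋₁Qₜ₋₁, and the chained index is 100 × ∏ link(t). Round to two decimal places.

113.12

Link Year 0→Year 1:
ΣP(Year 1)Q(Year 0) = 203.94×34 + 182.21×11 + 2288.57×4 + 2991.22×9 = 6933.96 + 2004.31 + 9154.28 + 26920.98 = 45013.53
ΣP(Year 0)Q(Year 0) = 157.17×34 + 163.02×11 + 2111.35×4 + 2917.34×9 = 5343.78 + 1793.22 + 8445.4 + 26256.06 = 41838.46
link = 45013.53/41838.46 = 1.075889
Link Year 1→Year 2:
ΣP(Year 2)Q(Year 1) = 249.50×33 + 235.13×10 + 2218.85×5 + 3062.92×8 = 8233.5 + 2351.3 + 11094.25 + 24503.36 = 46182.41
ΣP(Year 1)Q(Year 1) = 203.94×33 + 182.21×10 + 2288.57×5 + 2991.22×8 = 6730.02 + 1822.1 + 11442.85 + 23929.76 = 43924.73
link = 46182.41/43924.73 = 1.051399
Chained index = 100 × 1.075889 × 1.051399 = 113.1188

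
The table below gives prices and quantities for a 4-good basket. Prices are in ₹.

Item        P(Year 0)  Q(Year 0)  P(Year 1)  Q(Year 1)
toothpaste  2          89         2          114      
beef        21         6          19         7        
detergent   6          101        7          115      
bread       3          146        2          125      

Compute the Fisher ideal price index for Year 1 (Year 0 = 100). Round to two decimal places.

97.04

Laspeyres component (base-period weights):
ΣP(Year 1)Q(Year 0) = 2×89 + 19×6 + 7×101 + 2×146 = 178 + 114 + 707 + 292 = 1291
ΣP(Year 0)Q(Year 0) = 2×89 + 21×6 + 6×101 + 3×146 = 178 + 126 + 606 + 438 = 1348
L = 1291 / 1348 × 100 = 95.7715
Paasche component (current-period weights):
ΣP(Year 1)Q(Year 1) = 2×114 + 19×7 + 7×115 + 2×125 = 228 + 133 + 805 + 250 = 1416
ΣP(Year 0)Q(Year 1) = 2×114 + 21×7 + 6×115 + 3×125 = 228 + 147 + 690 + 375 = 1440
P = 1416 / 1440 × 100 = 98.3333
Fisher = √(L × P) = √(95.7715 × 98.3333) = 97.0440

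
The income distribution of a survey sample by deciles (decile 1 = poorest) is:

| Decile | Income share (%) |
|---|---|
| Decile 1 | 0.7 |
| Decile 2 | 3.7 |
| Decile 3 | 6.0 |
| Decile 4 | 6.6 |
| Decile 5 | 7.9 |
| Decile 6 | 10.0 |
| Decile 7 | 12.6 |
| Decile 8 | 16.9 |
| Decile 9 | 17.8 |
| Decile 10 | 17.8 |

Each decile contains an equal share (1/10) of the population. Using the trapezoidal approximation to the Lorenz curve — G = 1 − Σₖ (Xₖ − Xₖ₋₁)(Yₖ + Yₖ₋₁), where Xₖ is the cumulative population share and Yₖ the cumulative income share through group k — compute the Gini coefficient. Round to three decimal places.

0.327

Cumulative income shares Yₖ: 0.0070, 0.0440, 0.1040, 0.1700, 0.2490, 0.3490, 0.4750, 0.6440, 0.8220, 1.0000
Σ (Xₖ−Xₖ₋₁)(Yₖ+Yₖ₋₁) = (1/10)(0.0070+0.0000) + (1/10)(0.0440+0.0070) + (1/10)(0.1040+0.0440) + (1/10)(0.1700+0.1040) + (1/10)(0.2490+0.1700) + (1/10)(0.3490+0.2490) + (1/10)(0.4750+0.3490) + (1/10)(0.6440+0.4750) + (1/10)(0.8220+0.6440) + (1/10)(1.0000+0.8220)
  = 0.0007 + 0.0051 + 0.0148 + 0.0274 + 0.0419 + 0.0598 + 0.0824 + 0.1119 + 0.1466 + 0.1822 = 0.6728
G = 1 − 0.6728 = 0.3272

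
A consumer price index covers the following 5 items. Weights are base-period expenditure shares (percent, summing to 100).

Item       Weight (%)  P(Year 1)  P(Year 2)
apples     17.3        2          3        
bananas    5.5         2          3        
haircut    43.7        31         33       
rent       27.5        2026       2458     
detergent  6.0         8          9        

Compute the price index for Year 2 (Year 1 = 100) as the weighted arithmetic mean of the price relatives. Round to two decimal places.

apples: 17.3 × (3/2) = 17.3 × 1.500000 = 25.9500
bananas: 5.5 × (3/2) = 5.5 × 1.500000 = 8.2500
haircut: 43.7 × (33/31) = 43.7 × 1.064516 = 46.5194
rent: 27.5 × (2458/2026) = 27.5 × 1.213228 = 33.3638
detergent: 6.0 × (9/8) = 6.0 × 1.125000 = 6.7500
Index = Σ wᵢ·(p₁ᵢ/p₀ᵢ) = 25.9500 + 8.2500 + 46.5194 + 33.3638 + 6.7500 = 120.8331

120.83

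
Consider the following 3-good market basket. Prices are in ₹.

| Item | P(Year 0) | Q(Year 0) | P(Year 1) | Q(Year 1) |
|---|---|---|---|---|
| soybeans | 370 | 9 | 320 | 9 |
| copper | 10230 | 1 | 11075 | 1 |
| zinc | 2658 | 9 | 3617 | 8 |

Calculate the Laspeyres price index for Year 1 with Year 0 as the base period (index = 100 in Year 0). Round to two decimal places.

Laspeyres price index uses base-period quantities as weights.
ΣP(Year 1)·Q(Year 0) = 320×9 + 11075×1 + 3617×9 = 2880 + 11075 + 32553 = 46508
ΣP(Year 0)·Q(Year 0) = 370×9 + 10230×1 + 2658×9 = 3330 + 10230 + 23922 = 37482
Index = 46508 / 37482 × 100 = 124.0809

124.08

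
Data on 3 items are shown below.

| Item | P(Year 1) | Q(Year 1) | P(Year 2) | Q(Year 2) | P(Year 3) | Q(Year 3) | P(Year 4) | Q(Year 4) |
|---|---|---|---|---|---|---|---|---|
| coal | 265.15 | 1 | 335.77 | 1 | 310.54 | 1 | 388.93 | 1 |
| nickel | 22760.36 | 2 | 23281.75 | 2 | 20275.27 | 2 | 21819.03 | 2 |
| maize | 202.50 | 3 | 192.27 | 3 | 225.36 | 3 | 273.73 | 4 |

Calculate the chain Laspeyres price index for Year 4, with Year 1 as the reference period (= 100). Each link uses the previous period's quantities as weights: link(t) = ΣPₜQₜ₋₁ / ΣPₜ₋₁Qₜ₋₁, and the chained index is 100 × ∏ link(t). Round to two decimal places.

Link Year 1→Year 2:
ΣP(Year 2)Q(Year 1) = 335.77×1 + 23281.75×2 + 192.27×3 = 335.77 + 46563.5 + 576.81 = 47476.08
ΣP(Year 1)Q(Year 1) = 265.15×1 + 22760.36×2 + 202.50×3 = 265.15 + 45520.72 + 607.5 = 46393.37
link = 47476.08/46393.37 = 1.023338
Link Year 2→Year 3:
ΣP(Year 3)Q(Year 2) = 310.54×1 + 20275.27×2 + 225.36×3 = 310.54 + 40550.54 + 676.08 = 41537.16
ΣP(Year 2)Q(Year 2) = 335.77×1 + 23281.75×2 + 192.27×3 = 335.77 + 46563.5 + 576.81 = 47476.08
link = 41537.16/47476.08 = 0.874907
Link Year 3→Year 4:
ΣP(Year 4)Q(Year 3) = 388.93×1 + 21819.03×2 + 273.73×3 = 388.93 + 43638.06 + 821.19 = 44848.18
ΣP(Year 3)Q(Year 3) = 310.54×1 + 20275.27×2 + 225.36×3 = 310.54 + 40550.54 + 676.08 = 41537.16
link = 44848.18/41537.16 = 1.079712
Chained index = 100 × 1.023338 × 0.874907 × 1.079712 = 96.6694

96.67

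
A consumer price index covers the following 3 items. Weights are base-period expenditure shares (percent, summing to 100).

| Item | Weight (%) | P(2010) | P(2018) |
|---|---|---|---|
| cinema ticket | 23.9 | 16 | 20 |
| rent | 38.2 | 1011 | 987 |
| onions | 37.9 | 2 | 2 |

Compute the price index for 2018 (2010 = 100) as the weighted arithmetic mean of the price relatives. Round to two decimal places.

105.07

cinema ticket: 23.9 × (20/16) = 23.9 × 1.250000 = 29.8750
rent: 38.2 × (987/1011) = 38.2 × 0.976261 = 37.2932
onions: 37.9 × (2/2) = 37.9 × 1.000000 = 37.9000
Index = Σ wᵢ·(p₁ᵢ/p₀ᵢ) = 29.8750 + 37.2932 + 37.9000 = 105.0682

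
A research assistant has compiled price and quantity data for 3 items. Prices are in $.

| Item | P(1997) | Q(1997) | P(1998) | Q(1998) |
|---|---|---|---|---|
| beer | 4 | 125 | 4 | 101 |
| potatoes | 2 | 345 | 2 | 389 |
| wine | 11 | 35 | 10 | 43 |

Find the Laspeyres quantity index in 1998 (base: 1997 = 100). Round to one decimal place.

105.1

Laspeyres quantity index uses base-period prices as weights.
ΣP(1997)·Q(1998) = 4×101 + 2×389 + 11×43 = 404 + 778 + 473 = 1655
ΣP(1997)·Q(1997) = 4×125 + 2×345 + 11×35 = 500 + 690 + 385 = 1575
Index = 1655 / 1575 × 100 = 105.0794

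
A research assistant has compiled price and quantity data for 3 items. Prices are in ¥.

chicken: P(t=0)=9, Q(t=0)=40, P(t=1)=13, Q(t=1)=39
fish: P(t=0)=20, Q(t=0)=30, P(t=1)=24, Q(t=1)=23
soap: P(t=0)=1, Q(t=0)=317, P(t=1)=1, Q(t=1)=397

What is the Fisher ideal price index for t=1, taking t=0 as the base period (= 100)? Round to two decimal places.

121.23

Laspeyres component (base-period weights):
ΣP(t=1)Q(t=0) = 13×40 + 24×30 + 1×317 = 520 + 720 + 317 = 1557
ΣP(t=0)Q(t=0) = 9×40 + 20×30 + 1×317 = 360 + 600 + 317 = 1277
L = 1557 / 1277 × 100 = 121.9264
Paasche component (current-period weights):
ΣP(t=1)Q(t=1) = 13×39 + 24×23 + 1×397 = 507 + 552 + 397 = 1456
ΣP(t=0)Q(t=1) = 9×39 + 20×23 + 1×397 = 351 + 460 + 397 = 1208
P = 1456 / 1208 × 100 = 120.5298
Fisher = √(L × P) = √(121.9264 × 120.5298) = 121.2261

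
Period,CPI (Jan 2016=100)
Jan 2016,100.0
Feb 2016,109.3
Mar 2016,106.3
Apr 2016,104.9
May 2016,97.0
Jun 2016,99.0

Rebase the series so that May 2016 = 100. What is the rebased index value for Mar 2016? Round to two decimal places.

109.59

Rebased(Mar 2016) = 106.3 / 97.0 × 100 = 109.5876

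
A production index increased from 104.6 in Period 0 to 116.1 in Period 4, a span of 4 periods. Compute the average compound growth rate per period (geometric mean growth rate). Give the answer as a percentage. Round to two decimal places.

Growth factor = (116.1/104.6)^(1/4) = (1.109943)^(1/4) = 1.026420
Growth rate = 1.026420 − 1 = 0.026420 = 2.6420%

2.64%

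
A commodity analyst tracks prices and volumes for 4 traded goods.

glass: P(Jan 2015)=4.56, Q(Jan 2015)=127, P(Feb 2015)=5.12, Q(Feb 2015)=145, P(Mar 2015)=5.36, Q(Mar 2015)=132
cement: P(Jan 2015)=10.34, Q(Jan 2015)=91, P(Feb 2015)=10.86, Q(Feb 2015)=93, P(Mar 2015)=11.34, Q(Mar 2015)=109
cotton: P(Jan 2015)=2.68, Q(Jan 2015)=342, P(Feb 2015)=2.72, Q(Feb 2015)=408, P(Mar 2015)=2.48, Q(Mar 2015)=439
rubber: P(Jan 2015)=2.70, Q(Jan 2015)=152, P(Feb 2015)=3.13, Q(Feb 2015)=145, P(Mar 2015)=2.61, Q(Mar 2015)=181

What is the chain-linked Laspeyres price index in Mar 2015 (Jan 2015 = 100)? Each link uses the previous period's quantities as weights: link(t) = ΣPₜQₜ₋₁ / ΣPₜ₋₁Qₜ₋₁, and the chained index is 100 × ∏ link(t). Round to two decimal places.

Link Jan 2015→Feb 2015:
ΣP(Feb 2015)Q(Jan 2015) = 5.12×127 + 10.86×91 + 2.72×342 + 3.13×152 = 650.24 + 988.26 + 930.24 + 475.76 = 3044.5
ΣP(Jan 2015)Q(Jan 2015) = 4.56×127 + 10.34×91 + 2.68×342 + 2.70×152 = 579.12 + 940.94 + 916.56 + 410.4 = 2847.02
link = 3044.5/2847.02 = 1.069364
Link Feb 2015→Mar 2015:
ΣP(Mar 2015)Q(Feb 2015) = 5.36×145 + 11.34×93 + 2.48×408 + 2.61×145 = 777.2 + 1054.62 + 1011.84 + 378.45 = 3222.11
ΣP(Feb 2015)Q(Feb 2015) = 5.12×145 + 10.86×93 + 2.72×408 + 3.13×145 = 742.4 + 1009.98 + 1109.76 + 453.85 = 3315.99
link = 3222.11/3315.99 = 0.971689
Chained index = 100 × 1.069364 × 0.971689 = 103.9089

103.91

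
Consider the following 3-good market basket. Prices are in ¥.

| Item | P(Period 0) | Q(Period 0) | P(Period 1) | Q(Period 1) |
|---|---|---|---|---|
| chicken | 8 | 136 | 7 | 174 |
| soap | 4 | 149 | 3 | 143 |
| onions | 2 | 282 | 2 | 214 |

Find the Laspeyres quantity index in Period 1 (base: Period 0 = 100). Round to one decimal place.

Laspeyres quantity index uses base-period prices as weights.
ΣP(Period 0)·Q(Period 1) = 8×174 + 4×143 + 2×214 = 1392 + 572 + 428 = 2392
ΣP(Period 0)·Q(Period 0) = 8×136 + 4×149 + 2×282 = 1088 + 596 + 564 = 2248
Index = 2392 / 2248 × 100 = 106.4057

106.4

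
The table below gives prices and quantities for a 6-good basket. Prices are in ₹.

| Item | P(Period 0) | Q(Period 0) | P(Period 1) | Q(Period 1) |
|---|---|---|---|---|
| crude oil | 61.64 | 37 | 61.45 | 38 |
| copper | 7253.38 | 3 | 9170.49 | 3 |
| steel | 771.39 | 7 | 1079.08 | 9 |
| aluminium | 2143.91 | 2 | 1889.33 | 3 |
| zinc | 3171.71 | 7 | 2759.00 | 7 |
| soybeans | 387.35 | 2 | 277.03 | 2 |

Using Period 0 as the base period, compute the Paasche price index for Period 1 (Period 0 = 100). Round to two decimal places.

107.68

Paasche price index uses current-period quantities as weights.
ΣP(Period 1)·Q(Period 1) = 61.45×38 + 9170.49×3 + 1079.08×9 + 1889.33×3 + 2759.00×7 + 277.03×2 = 2335.1 + 27511.47 + 9711.72 + 5667.99 + 19313 + 554.06 = 65093.34
ΣP(Period 0)·Q(Period 1) = 61.64×38 + 7253.38×3 + 771.39×9 + 2143.91×3 + 3171.71×7 + 387.35×2 = 2342.32 + 21760.14 + 6942.51 + 6431.73 + 22201.97 + 774.7 = 60453.37
Index = 65093.34 / 60453.37 × 100 = 107.6753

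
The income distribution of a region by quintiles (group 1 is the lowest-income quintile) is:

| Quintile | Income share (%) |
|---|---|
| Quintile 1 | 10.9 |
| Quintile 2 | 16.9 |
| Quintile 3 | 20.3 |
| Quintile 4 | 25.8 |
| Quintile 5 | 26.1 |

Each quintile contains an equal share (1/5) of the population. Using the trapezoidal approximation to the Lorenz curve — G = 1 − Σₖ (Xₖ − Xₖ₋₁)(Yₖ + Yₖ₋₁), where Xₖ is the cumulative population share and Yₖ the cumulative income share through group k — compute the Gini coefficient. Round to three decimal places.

0.157

Cumulative income shares Yₖ: 0.1090, 0.2780, 0.4810, 0.7390, 1.0000
Σ (Xₖ−Xₖ₋₁)(Yₖ+Yₖ₋₁) = (1/5)(0.1090+0.0000) + (1/5)(0.2780+0.1090) + (1/5)(0.4810+0.2780) + (1/5)(0.7390+0.4810) + (1/5)(1.0000+0.7390)
  = 0.0218 + 0.0774 + 0.1518 + 0.2440 + 0.3478 = 0.8428
G = 1 − 0.8428 = 0.1572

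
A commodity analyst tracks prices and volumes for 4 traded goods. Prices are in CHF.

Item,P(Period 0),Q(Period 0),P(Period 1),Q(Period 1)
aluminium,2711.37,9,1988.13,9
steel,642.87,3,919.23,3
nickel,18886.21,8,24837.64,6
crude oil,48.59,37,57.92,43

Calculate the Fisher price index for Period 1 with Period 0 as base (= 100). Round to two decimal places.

122.52

Laspeyres component (base-period weights):
ΣP(Period 1)Q(Period 0) = 1988.13×9 + 919.23×3 + 24837.64×8 + 57.92×37 = 17893.17 + 2757.69 + 198701.12 + 2143.04 = 221495.02
ΣP(Period 0)Q(Period 0) = 2711.37×9 + 642.87×3 + 18886.21×8 + 48.59×37 = 24402.33 + 1928.61 + 151089.68 + 1797.83 = 179218.45
L = 221495.02 / 179218.45 × 100 = 123.5894
Paasche component (current-period weights):
ΣP(Period 1)Q(Period 1) = 1988.13×9 + 919.23×3 + 24837.64×6 + 57.92×43 = 17893.17 + 2757.69 + 149025.84 + 2490.56 = 172167.26
ΣP(Period 0)Q(Period 1) = 2711.37×9 + 642.87×3 + 18886.21×6 + 48.59×43 = 24402.33 + 1928.61 + 113317.26 + 2089.37 = 141737.57
P = 172167.26 / 141737.57 × 100 = 121.4690
Fisher = √(L × P) = √(123.5894 × 121.4690) = 122.5246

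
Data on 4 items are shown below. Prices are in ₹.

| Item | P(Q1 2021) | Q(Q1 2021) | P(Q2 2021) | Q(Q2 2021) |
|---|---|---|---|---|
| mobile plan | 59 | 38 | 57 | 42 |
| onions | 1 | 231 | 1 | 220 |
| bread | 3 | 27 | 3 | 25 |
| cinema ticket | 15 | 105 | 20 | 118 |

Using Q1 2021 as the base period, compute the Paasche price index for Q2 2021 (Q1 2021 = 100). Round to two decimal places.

111.14

Paasche price index uses current-period quantities as weights.
ΣP(Q2 2021)·Q(Q2 2021) = 57×42 + 1×220 + 3×25 + 20×118 = 2394 + 220 + 75 + 2360 = 5049
ΣP(Q1 2021)·Q(Q2 2021) = 59×42 + 1×220 + 3×25 + 15×118 = 2478 + 220 + 75 + 1770 = 4543
Index = 5049 / 4543 × 100 = 111.1380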